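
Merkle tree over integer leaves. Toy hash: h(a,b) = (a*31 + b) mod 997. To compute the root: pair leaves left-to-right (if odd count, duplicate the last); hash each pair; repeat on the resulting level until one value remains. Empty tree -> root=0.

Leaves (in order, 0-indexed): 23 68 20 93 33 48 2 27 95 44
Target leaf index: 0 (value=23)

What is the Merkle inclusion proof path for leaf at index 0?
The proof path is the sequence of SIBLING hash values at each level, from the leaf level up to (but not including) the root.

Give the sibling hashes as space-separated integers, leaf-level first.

Answer: 68 713 389 943

Derivation:
L0 (leaves): [23, 68, 20, 93, 33, 48, 2, 27, 95, 44], target index=0
L1: h(23,68)=(23*31+68)%997=781 [pair 0] h(20,93)=(20*31+93)%997=713 [pair 1] h(33,48)=(33*31+48)%997=74 [pair 2] h(2,27)=(2*31+27)%997=89 [pair 3] h(95,44)=(95*31+44)%997=995 [pair 4] -> [781, 713, 74, 89, 995]
  Sibling for proof at L0: 68
L2: h(781,713)=(781*31+713)%997=996 [pair 0] h(74,89)=(74*31+89)%997=389 [pair 1] h(995,995)=(995*31+995)%997=933 [pair 2] -> [996, 389, 933]
  Sibling for proof at L1: 713
L3: h(996,389)=(996*31+389)%997=358 [pair 0] h(933,933)=(933*31+933)%997=943 [pair 1] -> [358, 943]
  Sibling for proof at L2: 389
L4: h(358,943)=(358*31+943)%997=77 [pair 0] -> [77]
  Sibling for proof at L3: 943
Root: 77
Proof path (sibling hashes from leaf to root): [68, 713, 389, 943]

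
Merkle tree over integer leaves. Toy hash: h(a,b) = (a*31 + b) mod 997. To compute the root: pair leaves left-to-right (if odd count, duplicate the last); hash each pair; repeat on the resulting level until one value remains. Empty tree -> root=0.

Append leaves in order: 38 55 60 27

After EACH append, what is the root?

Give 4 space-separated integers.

After append 38 (leaves=[38]):
  L0: [38]
  root=38
After append 55 (leaves=[38, 55]):
  L0: [38, 55]
  L1: h(38,55)=(38*31+55)%997=236 -> [236]
  root=236
After append 60 (leaves=[38, 55, 60]):
  L0: [38, 55, 60]
  L1: h(38,55)=(38*31+55)%997=236 h(60,60)=(60*31+60)%997=923 -> [236, 923]
  L2: h(236,923)=(236*31+923)%997=263 -> [263]
  root=263
After append 27 (leaves=[38, 55, 60, 27]):
  L0: [38, 55, 60, 27]
  L1: h(38,55)=(38*31+55)%997=236 h(60,27)=(60*31+27)%997=890 -> [236, 890]
  L2: h(236,890)=(236*31+890)%997=230 -> [230]
  root=230

Answer: 38 236 263 230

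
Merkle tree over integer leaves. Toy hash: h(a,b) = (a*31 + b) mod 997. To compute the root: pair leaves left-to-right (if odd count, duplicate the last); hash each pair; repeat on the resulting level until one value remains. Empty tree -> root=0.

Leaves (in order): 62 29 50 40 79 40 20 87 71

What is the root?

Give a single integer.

Answer: 357

Derivation:
L0: [62, 29, 50, 40, 79, 40, 20, 87, 71]
L1: h(62,29)=(62*31+29)%997=954 h(50,40)=(50*31+40)%997=593 h(79,40)=(79*31+40)%997=495 h(20,87)=(20*31+87)%997=707 h(71,71)=(71*31+71)%997=278 -> [954, 593, 495, 707, 278]
L2: h(954,593)=(954*31+593)%997=257 h(495,707)=(495*31+707)%997=100 h(278,278)=(278*31+278)%997=920 -> [257, 100, 920]
L3: h(257,100)=(257*31+100)%997=91 h(920,920)=(920*31+920)%997=527 -> [91, 527]
L4: h(91,527)=(91*31+527)%997=357 -> [357]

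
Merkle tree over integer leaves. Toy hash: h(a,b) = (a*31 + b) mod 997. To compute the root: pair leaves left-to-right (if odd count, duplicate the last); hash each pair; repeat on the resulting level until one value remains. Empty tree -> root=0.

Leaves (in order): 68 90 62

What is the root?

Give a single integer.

L0: [68, 90, 62]
L1: h(68,90)=(68*31+90)%997=204 h(62,62)=(62*31+62)%997=987 -> [204, 987]
L2: h(204,987)=(204*31+987)%997=332 -> [332]

Answer: 332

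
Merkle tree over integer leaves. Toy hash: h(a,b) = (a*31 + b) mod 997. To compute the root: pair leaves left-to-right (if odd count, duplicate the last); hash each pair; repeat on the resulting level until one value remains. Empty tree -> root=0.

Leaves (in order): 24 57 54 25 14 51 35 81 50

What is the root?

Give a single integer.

L0: [24, 57, 54, 25, 14, 51, 35, 81, 50]
L1: h(24,57)=(24*31+57)%997=801 h(54,25)=(54*31+25)%997=702 h(14,51)=(14*31+51)%997=485 h(35,81)=(35*31+81)%997=169 h(50,50)=(50*31+50)%997=603 -> [801, 702, 485, 169, 603]
L2: h(801,702)=(801*31+702)%997=608 h(485,169)=(485*31+169)%997=249 h(603,603)=(603*31+603)%997=353 -> [608, 249, 353]
L3: h(608,249)=(608*31+249)%997=154 h(353,353)=(353*31+353)%997=329 -> [154, 329]
L4: h(154,329)=(154*31+329)%997=118 -> [118]

Answer: 118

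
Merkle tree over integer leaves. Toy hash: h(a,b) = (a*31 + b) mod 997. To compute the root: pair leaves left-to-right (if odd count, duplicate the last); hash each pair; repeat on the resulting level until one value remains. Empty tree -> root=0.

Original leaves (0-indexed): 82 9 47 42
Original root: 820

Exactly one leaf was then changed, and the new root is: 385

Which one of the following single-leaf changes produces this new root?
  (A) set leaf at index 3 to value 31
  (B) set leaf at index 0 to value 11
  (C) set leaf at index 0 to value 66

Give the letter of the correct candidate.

Answer: B

Derivation:
Original leaves: [82, 9, 47, 42]
Target new root: 385
Try each candidate change and compute the resulting root:
Candidate A: set leaf[3] = 31 -> leaves = [82, 9, 47, 31]
  L0: [82, 9, 47, 31]
  L1: h(82,9)=(82*31+9)%997=557 h(47,31)=(47*31+31)%997=491 -> [557, 491]
  L2: h(557,491)=(557*31+491)%997=809 -> [809]
  root = 809 != target 385
Candidate B: set leaf[0] = 11 -> leaves = [11, 9, 47, 42]
  L0: [11, 9, 47, 42]
  L1: h(11,9)=(11*31+9)%997=350 h(47,42)=(47*31+42)%997=502 -> [350, 502]
  L2: h(350,502)=(350*31+502)%997=385 -> [385]
  root = 385 == target 385  ** MATCH **
Candidate C: set leaf[0] = 66 -> leaves = [66, 9, 47, 42]
  L0: [66, 9, 47, 42]
  L1: h(66,9)=(66*31+9)%997=61 h(47,42)=(47*31+42)%997=502 -> [61, 502]
  L2: h(61,502)=(61*31+502)%997=399 -> [399]
  root = 399 != target 385
Candidate B produces the target root.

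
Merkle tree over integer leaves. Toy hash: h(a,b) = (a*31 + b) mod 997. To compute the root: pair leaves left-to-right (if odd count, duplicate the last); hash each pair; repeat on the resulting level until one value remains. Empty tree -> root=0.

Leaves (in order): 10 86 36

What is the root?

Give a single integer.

L0: [10, 86, 36]
L1: h(10,86)=(10*31+86)%997=396 h(36,36)=(36*31+36)%997=155 -> [396, 155]
L2: h(396,155)=(396*31+155)%997=467 -> [467]

Answer: 467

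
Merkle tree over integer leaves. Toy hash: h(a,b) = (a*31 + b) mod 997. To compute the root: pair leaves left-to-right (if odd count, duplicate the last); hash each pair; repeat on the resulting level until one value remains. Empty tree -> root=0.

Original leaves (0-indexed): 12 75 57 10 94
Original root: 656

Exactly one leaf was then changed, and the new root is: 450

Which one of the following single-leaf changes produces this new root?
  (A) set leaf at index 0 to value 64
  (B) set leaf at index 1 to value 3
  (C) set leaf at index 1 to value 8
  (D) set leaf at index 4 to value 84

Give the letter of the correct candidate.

Answer: A

Derivation:
Original leaves: [12, 75, 57, 10, 94]
Target new root: 450
Try each candidate change and compute the resulting root:
Candidate A: set leaf[0] = 64 -> leaves = [64, 75, 57, 10, 94]
  L0: [64, 75, 57, 10, 94]
  L1: h(64,75)=(64*31+75)%997=65 h(57,10)=(57*31+10)%997=780 h(94,94)=(94*31+94)%997=17 -> [65, 780, 17]
  L2: h(65,780)=(65*31+780)%997=801 h(17,17)=(17*31+17)%997=544 -> [801, 544]
  L3: h(801,544)=(801*31+544)%997=450 -> [450]
  root = 450 == target 450  ** MATCH **
Candidate B: set leaf[1] = 3 -> leaves = [12, 3, 57, 10, 94]
  L0: [12, 3, 57, 10, 94]
  L1: h(12,3)=(12*31+3)%997=375 h(57,10)=(57*31+10)%997=780 h(94,94)=(94*31+94)%997=17 -> [375, 780, 17]
  L2: h(375,780)=(375*31+780)%997=441 h(17,17)=(17*31+17)%997=544 -> [441, 544]
  L3: h(441,544)=(441*31+544)%997=257 -> [257]
  root = 257 != target 450
Candidate C: set leaf[1] = 8 -> leaves = [12, 8, 57, 10, 94]
  L0: [12, 8, 57, 10, 94]
  L1: h(12,8)=(12*31+8)%997=380 h(57,10)=(57*31+10)%997=780 h(94,94)=(94*31+94)%997=17 -> [380, 780, 17]
  L2: h(380,780)=(380*31+780)%997=596 h(17,17)=(17*31+17)%997=544 -> [596, 544]
  L3: h(596,544)=(596*31+544)%997=77 -> [77]
  root = 77 != target 450
Candidate D: set leaf[4] = 84 -> leaves = [12, 75, 57, 10, 84]
  L0: [12, 75, 57, 10, 84]
  L1: h(12,75)=(12*31+75)%997=447 h(57,10)=(57*31+10)%997=780 h(84,84)=(84*31+84)%997=694 -> [447, 780, 694]
  L2: h(447,780)=(447*31+780)%997=679 h(694,694)=(694*31+694)%997=274 -> [679, 274]
  L3: h(679,274)=(679*31+274)%997=386 -> [386]
  root = 386 != target 450
Candidate A produces the target root.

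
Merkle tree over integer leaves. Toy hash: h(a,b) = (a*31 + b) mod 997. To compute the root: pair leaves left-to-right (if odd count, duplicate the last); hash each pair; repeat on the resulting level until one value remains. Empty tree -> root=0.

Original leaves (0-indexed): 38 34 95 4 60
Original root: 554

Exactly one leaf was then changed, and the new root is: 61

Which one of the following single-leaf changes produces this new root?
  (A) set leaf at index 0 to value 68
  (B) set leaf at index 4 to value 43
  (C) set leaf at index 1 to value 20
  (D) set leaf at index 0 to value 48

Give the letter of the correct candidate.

Original leaves: [38, 34, 95, 4, 60]
Target new root: 61
Try each candidate change and compute the resulting root:
Candidate A: set leaf[0] = 68 -> leaves = [68, 34, 95, 4, 60]
  L0: [68, 34, 95, 4, 60]
  L1: h(68,34)=(68*31+34)%997=148 h(95,4)=(95*31+4)%997=955 h(60,60)=(60*31+60)%997=923 -> [148, 955, 923]
  L2: h(148,955)=(148*31+955)%997=558 h(923,923)=(923*31+923)%997=623 -> [558, 623]
  L3: h(558,623)=(558*31+623)%997=972 -> [972]
  root = 972 != target 61
Candidate B: set leaf[4] = 43 -> leaves = [38, 34, 95, 4, 43]
  L0: [38, 34, 95, 4, 43]
  L1: h(38,34)=(38*31+34)%997=215 h(95,4)=(95*31+4)%997=955 h(43,43)=(43*31+43)%997=379 -> [215, 955, 379]
  L2: h(215,955)=(215*31+955)%997=641 h(379,379)=(379*31+379)%997=164 -> [641, 164]
  L3: h(641,164)=(641*31+164)%997=95 -> [95]
  root = 95 != target 61
Candidate C: set leaf[1] = 20 -> leaves = [38, 20, 95, 4, 60]
  L0: [38, 20, 95, 4, 60]
  L1: h(38,20)=(38*31+20)%997=201 h(95,4)=(95*31+4)%997=955 h(60,60)=(60*31+60)%997=923 -> [201, 955, 923]
  L2: h(201,955)=(201*31+955)%997=207 h(923,923)=(923*31+923)%997=623 -> [207, 623]
  L3: h(207,623)=(207*31+623)%997=61 -> [61]
  root = 61 == target 61  ** MATCH **
Candidate D: set leaf[0] = 48 -> leaves = [48, 34, 95, 4, 60]
  L0: [48, 34, 95, 4, 60]
  L1: h(48,34)=(48*31+34)%997=525 h(95,4)=(95*31+4)%997=955 h(60,60)=(60*31+60)%997=923 -> [525, 955, 923]
  L2: h(525,955)=(525*31+955)%997=281 h(923,923)=(923*31+923)%997=623 -> [281, 623]
  L3: h(281,623)=(281*31+623)%997=361 -> [361]
  root = 361 != target 61
Candidate C produces the target root.

Answer: C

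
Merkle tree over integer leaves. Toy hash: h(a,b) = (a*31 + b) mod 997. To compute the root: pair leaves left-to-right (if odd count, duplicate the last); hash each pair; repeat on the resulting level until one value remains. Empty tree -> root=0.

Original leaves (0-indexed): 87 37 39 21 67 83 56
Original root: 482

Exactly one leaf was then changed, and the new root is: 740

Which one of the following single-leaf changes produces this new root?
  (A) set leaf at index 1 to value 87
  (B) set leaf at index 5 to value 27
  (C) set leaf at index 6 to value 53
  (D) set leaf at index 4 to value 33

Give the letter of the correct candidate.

Answer: B

Derivation:
Original leaves: [87, 37, 39, 21, 67, 83, 56]
Target new root: 740
Try each candidate change and compute the resulting root:
Candidate A: set leaf[1] = 87 -> leaves = [87, 87, 39, 21, 67, 83, 56]
  L0: [87, 87, 39, 21, 67, 83, 56]
  L1: h(87,87)=(87*31+87)%997=790 h(39,21)=(39*31+21)%997=233 h(67,83)=(67*31+83)%997=166 h(56,56)=(56*31+56)%997=795 -> [790, 233, 166, 795]
  L2: h(790,233)=(790*31+233)%997=795 h(166,795)=(166*31+795)%997=956 -> [795, 956]
  L3: h(795,956)=(795*31+956)%997=676 -> [676]
  root = 676 != target 740
Candidate B: set leaf[5] = 27 -> leaves = [87, 37, 39, 21, 67, 27, 56]
  L0: [87, 37, 39, 21, 67, 27, 56]
  L1: h(87,37)=(87*31+37)%997=740 h(39,21)=(39*31+21)%997=233 h(67,27)=(67*31+27)%997=110 h(56,56)=(56*31+56)%997=795 -> [740, 233, 110, 795]
  L2: h(740,233)=(740*31+233)%997=242 h(110,795)=(110*31+795)%997=217 -> [242, 217]
  L3: h(242,217)=(242*31+217)%997=740 -> [740]
  root = 740 == target 740  ** MATCH **
Candidate C: set leaf[6] = 53 -> leaves = [87, 37, 39, 21, 67, 83, 53]
  L0: [87, 37, 39, 21, 67, 83, 53]
  L1: h(87,37)=(87*31+37)%997=740 h(39,21)=(39*31+21)%997=233 h(67,83)=(67*31+83)%997=166 h(53,53)=(53*31+53)%997=699 -> [740, 233, 166, 699]
  L2: h(740,233)=(740*31+233)%997=242 h(166,699)=(166*31+699)%997=860 -> [242, 860]
  L3: h(242,860)=(242*31+860)%997=386 -> [386]
  root = 386 != target 740
Candidate D: set leaf[4] = 33 -> leaves = [87, 37, 39, 21, 33, 83, 56]
  L0: [87, 37, 39, 21, 33, 83, 56]
  L1: h(87,37)=(87*31+37)%997=740 h(39,21)=(39*31+21)%997=233 h(33,83)=(33*31+83)%997=109 h(56,56)=(56*31+56)%997=795 -> [740, 233, 109, 795]
  L2: h(740,233)=(740*31+233)%997=242 h(109,795)=(109*31+795)%997=186 -> [242, 186]
  L3: h(242,186)=(242*31+186)%997=709 -> [709]
  root = 709 != target 740
Candidate B produces the target root.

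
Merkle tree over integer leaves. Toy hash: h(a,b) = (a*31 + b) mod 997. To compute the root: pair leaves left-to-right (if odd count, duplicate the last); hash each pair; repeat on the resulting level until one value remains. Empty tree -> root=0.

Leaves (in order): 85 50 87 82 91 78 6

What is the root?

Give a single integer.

L0: [85, 50, 87, 82, 91, 78, 6]
L1: h(85,50)=(85*31+50)%997=691 h(87,82)=(87*31+82)%997=785 h(91,78)=(91*31+78)%997=905 h(6,6)=(6*31+6)%997=192 -> [691, 785, 905, 192]
L2: h(691,785)=(691*31+785)%997=272 h(905,192)=(905*31+192)%997=331 -> [272, 331]
L3: h(272,331)=(272*31+331)%997=787 -> [787]

Answer: 787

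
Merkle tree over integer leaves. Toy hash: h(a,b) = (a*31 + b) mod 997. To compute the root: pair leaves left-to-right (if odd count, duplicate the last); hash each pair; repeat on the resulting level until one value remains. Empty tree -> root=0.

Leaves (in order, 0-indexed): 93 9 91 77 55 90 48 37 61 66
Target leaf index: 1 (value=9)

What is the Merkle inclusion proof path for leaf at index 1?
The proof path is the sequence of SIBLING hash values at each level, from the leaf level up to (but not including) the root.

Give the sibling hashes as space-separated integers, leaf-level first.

Answer: 93 904 341 995

Derivation:
L0 (leaves): [93, 9, 91, 77, 55, 90, 48, 37, 61, 66], target index=1
L1: h(93,9)=(93*31+9)%997=898 [pair 0] h(91,77)=(91*31+77)%997=904 [pair 1] h(55,90)=(55*31+90)%997=798 [pair 2] h(48,37)=(48*31+37)%997=528 [pair 3] h(61,66)=(61*31+66)%997=960 [pair 4] -> [898, 904, 798, 528, 960]
  Sibling for proof at L0: 93
L2: h(898,904)=(898*31+904)%997=826 [pair 0] h(798,528)=(798*31+528)%997=341 [pair 1] h(960,960)=(960*31+960)%997=810 [pair 2] -> [826, 341, 810]
  Sibling for proof at L1: 904
L3: h(826,341)=(826*31+341)%997=25 [pair 0] h(810,810)=(810*31+810)%997=995 [pair 1] -> [25, 995]
  Sibling for proof at L2: 341
L4: h(25,995)=(25*31+995)%997=773 [pair 0] -> [773]
  Sibling for proof at L3: 995
Root: 773
Proof path (sibling hashes from leaf to root): [93, 904, 341, 995]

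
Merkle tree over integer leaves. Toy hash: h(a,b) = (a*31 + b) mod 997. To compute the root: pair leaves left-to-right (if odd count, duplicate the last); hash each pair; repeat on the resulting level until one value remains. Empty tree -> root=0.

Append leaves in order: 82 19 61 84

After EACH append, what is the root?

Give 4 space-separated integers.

Answer: 82 567 586 609

Derivation:
After append 82 (leaves=[82]):
  L0: [82]
  root=82
After append 19 (leaves=[82, 19]):
  L0: [82, 19]
  L1: h(82,19)=(82*31+19)%997=567 -> [567]
  root=567
After append 61 (leaves=[82, 19, 61]):
  L0: [82, 19, 61]
  L1: h(82,19)=(82*31+19)%997=567 h(61,61)=(61*31+61)%997=955 -> [567, 955]
  L2: h(567,955)=(567*31+955)%997=586 -> [586]
  root=586
After append 84 (leaves=[82, 19, 61, 84]):
  L0: [82, 19, 61, 84]
  L1: h(82,19)=(82*31+19)%997=567 h(61,84)=(61*31+84)%997=978 -> [567, 978]
  L2: h(567,978)=(567*31+978)%997=609 -> [609]
  root=609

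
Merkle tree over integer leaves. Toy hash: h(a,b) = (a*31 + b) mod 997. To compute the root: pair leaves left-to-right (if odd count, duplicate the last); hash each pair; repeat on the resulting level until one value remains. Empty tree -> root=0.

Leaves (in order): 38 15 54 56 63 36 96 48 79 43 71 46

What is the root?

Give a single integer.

Answer: 965

Derivation:
L0: [38, 15, 54, 56, 63, 36, 96, 48, 79, 43, 71, 46]
L1: h(38,15)=(38*31+15)%997=196 h(54,56)=(54*31+56)%997=733 h(63,36)=(63*31+36)%997=992 h(96,48)=(96*31+48)%997=33 h(79,43)=(79*31+43)%997=498 h(71,46)=(71*31+46)%997=253 -> [196, 733, 992, 33, 498, 253]
L2: h(196,733)=(196*31+733)%997=827 h(992,33)=(992*31+33)%997=875 h(498,253)=(498*31+253)%997=736 -> [827, 875, 736]
L3: h(827,875)=(827*31+875)%997=590 h(736,736)=(736*31+736)%997=621 -> [590, 621]
L4: h(590,621)=(590*31+621)%997=965 -> [965]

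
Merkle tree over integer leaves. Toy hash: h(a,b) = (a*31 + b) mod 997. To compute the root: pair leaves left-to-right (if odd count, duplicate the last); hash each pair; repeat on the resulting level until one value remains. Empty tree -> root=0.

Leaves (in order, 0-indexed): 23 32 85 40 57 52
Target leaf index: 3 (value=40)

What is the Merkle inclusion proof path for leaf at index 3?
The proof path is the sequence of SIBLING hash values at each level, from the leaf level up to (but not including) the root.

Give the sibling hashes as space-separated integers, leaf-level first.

L0 (leaves): [23, 32, 85, 40, 57, 52], target index=3
L1: h(23,32)=(23*31+32)%997=745 [pair 0] h(85,40)=(85*31+40)%997=681 [pair 1] h(57,52)=(57*31+52)%997=822 [pair 2] -> [745, 681, 822]
  Sibling for proof at L0: 85
L2: h(745,681)=(745*31+681)%997=845 [pair 0] h(822,822)=(822*31+822)%997=382 [pair 1] -> [845, 382]
  Sibling for proof at L1: 745
L3: h(845,382)=(845*31+382)%997=655 [pair 0] -> [655]
  Sibling for proof at L2: 382
Root: 655
Proof path (sibling hashes from leaf to root): [85, 745, 382]

Answer: 85 745 382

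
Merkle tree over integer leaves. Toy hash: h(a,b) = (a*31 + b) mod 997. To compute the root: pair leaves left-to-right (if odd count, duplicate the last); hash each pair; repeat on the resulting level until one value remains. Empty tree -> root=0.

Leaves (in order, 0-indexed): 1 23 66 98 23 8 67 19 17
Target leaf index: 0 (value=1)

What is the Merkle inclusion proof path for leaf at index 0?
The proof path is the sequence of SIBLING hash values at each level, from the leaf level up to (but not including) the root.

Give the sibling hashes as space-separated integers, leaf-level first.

L0 (leaves): [1, 23, 66, 98, 23, 8, 67, 19, 17], target index=0
L1: h(1,23)=(1*31+23)%997=54 [pair 0] h(66,98)=(66*31+98)%997=150 [pair 1] h(23,8)=(23*31+8)%997=721 [pair 2] h(67,19)=(67*31+19)%997=102 [pair 3] h(17,17)=(17*31+17)%997=544 [pair 4] -> [54, 150, 721, 102, 544]
  Sibling for proof at L0: 23
L2: h(54,150)=(54*31+150)%997=827 [pair 0] h(721,102)=(721*31+102)%997=519 [pair 1] h(544,544)=(544*31+544)%997=459 [pair 2] -> [827, 519, 459]
  Sibling for proof at L1: 150
L3: h(827,519)=(827*31+519)%997=234 [pair 0] h(459,459)=(459*31+459)%997=730 [pair 1] -> [234, 730]
  Sibling for proof at L2: 519
L4: h(234,730)=(234*31+730)%997=8 [pair 0] -> [8]
  Sibling for proof at L3: 730
Root: 8
Proof path (sibling hashes from leaf to root): [23, 150, 519, 730]

Answer: 23 150 519 730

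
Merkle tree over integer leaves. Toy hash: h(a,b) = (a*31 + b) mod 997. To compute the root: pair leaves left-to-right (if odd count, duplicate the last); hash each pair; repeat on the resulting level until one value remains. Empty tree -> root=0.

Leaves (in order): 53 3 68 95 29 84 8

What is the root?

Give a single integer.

L0: [53, 3, 68, 95, 29, 84, 8]
L1: h(53,3)=(53*31+3)%997=649 h(68,95)=(68*31+95)%997=209 h(29,84)=(29*31+84)%997=983 h(8,8)=(8*31+8)%997=256 -> [649, 209, 983, 256]
L2: h(649,209)=(649*31+209)%997=388 h(983,256)=(983*31+256)%997=819 -> [388, 819]
L3: h(388,819)=(388*31+819)%997=883 -> [883]

Answer: 883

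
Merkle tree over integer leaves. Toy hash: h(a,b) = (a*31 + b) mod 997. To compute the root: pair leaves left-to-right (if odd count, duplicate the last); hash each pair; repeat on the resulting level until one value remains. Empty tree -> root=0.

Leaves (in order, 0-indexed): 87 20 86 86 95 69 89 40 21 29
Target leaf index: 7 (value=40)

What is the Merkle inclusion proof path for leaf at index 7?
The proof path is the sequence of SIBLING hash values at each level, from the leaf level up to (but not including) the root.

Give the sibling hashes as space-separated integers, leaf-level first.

Answer: 89 23 240 414

Derivation:
L0 (leaves): [87, 20, 86, 86, 95, 69, 89, 40, 21, 29], target index=7
L1: h(87,20)=(87*31+20)%997=723 [pair 0] h(86,86)=(86*31+86)%997=758 [pair 1] h(95,69)=(95*31+69)%997=23 [pair 2] h(89,40)=(89*31+40)%997=805 [pair 3] h(21,29)=(21*31+29)%997=680 [pair 4] -> [723, 758, 23, 805, 680]
  Sibling for proof at L0: 89
L2: h(723,758)=(723*31+758)%997=240 [pair 0] h(23,805)=(23*31+805)%997=521 [pair 1] h(680,680)=(680*31+680)%997=823 [pair 2] -> [240, 521, 823]
  Sibling for proof at L1: 23
L3: h(240,521)=(240*31+521)%997=982 [pair 0] h(823,823)=(823*31+823)%997=414 [pair 1] -> [982, 414]
  Sibling for proof at L2: 240
L4: h(982,414)=(982*31+414)%997=946 [pair 0] -> [946]
  Sibling for proof at L3: 414
Root: 946
Proof path (sibling hashes from leaf to root): [89, 23, 240, 414]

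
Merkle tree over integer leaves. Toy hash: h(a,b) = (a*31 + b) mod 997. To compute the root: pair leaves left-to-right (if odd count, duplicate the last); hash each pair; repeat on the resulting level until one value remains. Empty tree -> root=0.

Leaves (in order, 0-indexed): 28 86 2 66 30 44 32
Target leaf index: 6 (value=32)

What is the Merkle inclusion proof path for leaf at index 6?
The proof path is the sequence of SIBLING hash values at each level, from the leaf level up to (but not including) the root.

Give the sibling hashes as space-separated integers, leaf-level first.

Answer: 32 974 789

Derivation:
L0 (leaves): [28, 86, 2, 66, 30, 44, 32], target index=6
L1: h(28,86)=(28*31+86)%997=954 [pair 0] h(2,66)=(2*31+66)%997=128 [pair 1] h(30,44)=(30*31+44)%997=974 [pair 2] h(32,32)=(32*31+32)%997=27 [pair 3] -> [954, 128, 974, 27]
  Sibling for proof at L0: 32
L2: h(954,128)=(954*31+128)%997=789 [pair 0] h(974,27)=(974*31+27)%997=311 [pair 1] -> [789, 311]
  Sibling for proof at L1: 974
L3: h(789,311)=(789*31+311)%997=842 [pair 0] -> [842]
  Sibling for proof at L2: 789
Root: 842
Proof path (sibling hashes from leaf to root): [32, 974, 789]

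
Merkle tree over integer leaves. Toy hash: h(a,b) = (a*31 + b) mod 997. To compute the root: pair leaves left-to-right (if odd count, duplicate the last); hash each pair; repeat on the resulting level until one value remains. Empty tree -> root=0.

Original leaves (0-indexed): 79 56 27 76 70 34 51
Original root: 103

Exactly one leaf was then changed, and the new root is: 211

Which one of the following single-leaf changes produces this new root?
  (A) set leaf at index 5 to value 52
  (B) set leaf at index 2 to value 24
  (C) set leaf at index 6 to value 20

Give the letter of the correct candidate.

Answer: B

Derivation:
Original leaves: [79, 56, 27, 76, 70, 34, 51]
Target new root: 211
Try each candidate change and compute the resulting root:
Candidate A: set leaf[5] = 52 -> leaves = [79, 56, 27, 76, 70, 52, 51]
  L0: [79, 56, 27, 76, 70, 52, 51]
  L1: h(79,56)=(79*31+56)%997=511 h(27,76)=(27*31+76)%997=913 h(70,52)=(70*31+52)%997=228 h(51,51)=(51*31+51)%997=635 -> [511, 913, 228, 635]
  L2: h(511,913)=(511*31+913)%997=802 h(228,635)=(228*31+635)%997=724 -> [802, 724]
  L3: h(802,724)=(802*31+724)%997=661 -> [661]
  root = 661 != target 211
Candidate B: set leaf[2] = 24 -> leaves = [79, 56, 24, 76, 70, 34, 51]
  L0: [79, 56, 24, 76, 70, 34, 51]
  L1: h(79,56)=(79*31+56)%997=511 h(24,76)=(24*31+76)%997=820 h(70,34)=(70*31+34)%997=210 h(51,51)=(51*31+51)%997=635 -> [511, 820, 210, 635]
  L2: h(511,820)=(511*31+820)%997=709 h(210,635)=(210*31+635)%997=166 -> [709, 166]
  L3: h(709,166)=(709*31+166)%997=211 -> [211]
  root = 211 == target 211  ** MATCH **
Candidate C: set leaf[6] = 20 -> leaves = [79, 56, 27, 76, 70, 34, 20]
  L0: [79, 56, 27, 76, 70, 34, 20]
  L1: h(79,56)=(79*31+56)%997=511 h(27,76)=(27*31+76)%997=913 h(70,34)=(70*31+34)%997=210 h(20,20)=(20*31+20)%997=640 -> [511, 913, 210, 640]
  L2: h(511,913)=(511*31+913)%997=802 h(210,640)=(210*31+640)%997=171 -> [802, 171]
  L3: h(802,171)=(802*31+171)%997=108 -> [108]
  root = 108 != target 211
Candidate B produces the target root.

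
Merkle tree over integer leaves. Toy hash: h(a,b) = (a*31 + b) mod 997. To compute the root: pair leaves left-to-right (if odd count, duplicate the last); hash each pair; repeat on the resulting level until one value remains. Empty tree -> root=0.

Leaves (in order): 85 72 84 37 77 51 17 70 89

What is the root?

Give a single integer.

L0: [85, 72, 84, 37, 77, 51, 17, 70, 89]
L1: h(85,72)=(85*31+72)%997=713 h(84,37)=(84*31+37)%997=647 h(77,51)=(77*31+51)%997=444 h(17,70)=(17*31+70)%997=597 h(89,89)=(89*31+89)%997=854 -> [713, 647, 444, 597, 854]
L2: h(713,647)=(713*31+647)%997=816 h(444,597)=(444*31+597)%997=403 h(854,854)=(854*31+854)%997=409 -> [816, 403, 409]
L3: h(816,403)=(816*31+403)%997=774 h(409,409)=(409*31+409)%997=127 -> [774, 127]
L4: h(774,127)=(774*31+127)%997=193 -> [193]

Answer: 193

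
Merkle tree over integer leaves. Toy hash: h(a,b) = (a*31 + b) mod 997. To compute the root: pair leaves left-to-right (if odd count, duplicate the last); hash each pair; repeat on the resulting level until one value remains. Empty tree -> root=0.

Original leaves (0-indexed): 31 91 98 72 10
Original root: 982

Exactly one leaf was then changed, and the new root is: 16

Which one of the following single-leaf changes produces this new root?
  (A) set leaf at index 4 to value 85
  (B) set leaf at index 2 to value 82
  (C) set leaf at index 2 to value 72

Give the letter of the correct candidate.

Original leaves: [31, 91, 98, 72, 10]
Target new root: 16
Try each candidate change and compute the resulting root:
Candidate A: set leaf[4] = 85 -> leaves = [31, 91, 98, 72, 85]
  L0: [31, 91, 98, 72, 85]
  L1: h(31,91)=(31*31+91)%997=55 h(98,72)=(98*31+72)%997=119 h(85,85)=(85*31+85)%997=726 -> [55, 119, 726]
  L2: h(55,119)=(55*31+119)%997=827 h(726,726)=(726*31+726)%997=301 -> [827, 301]
  L3: h(827,301)=(827*31+301)%997=16 -> [16]
  root = 16 == target 16  ** MATCH **
Candidate B: set leaf[2] = 82 -> leaves = [31, 91, 82, 72, 10]
  L0: [31, 91, 82, 72, 10]
  L1: h(31,91)=(31*31+91)%997=55 h(82,72)=(82*31+72)%997=620 h(10,10)=(10*31+10)%997=320 -> [55, 620, 320]
  L2: h(55,620)=(55*31+620)%997=331 h(320,320)=(320*31+320)%997=270 -> [331, 270]
  L3: h(331,270)=(331*31+270)%997=561 -> [561]
  root = 561 != target 16
Candidate C: set leaf[2] = 72 -> leaves = [31, 91, 72, 72, 10]
  L0: [31, 91, 72, 72, 10]
  L1: h(31,91)=(31*31+91)%997=55 h(72,72)=(72*31+72)%997=310 h(10,10)=(10*31+10)%997=320 -> [55, 310, 320]
  L2: h(55,310)=(55*31+310)%997=21 h(320,320)=(320*31+320)%997=270 -> [21, 270]
  L3: h(21,270)=(21*31+270)%997=921 -> [921]
  root = 921 != target 16
Candidate A produces the target root.

Answer: A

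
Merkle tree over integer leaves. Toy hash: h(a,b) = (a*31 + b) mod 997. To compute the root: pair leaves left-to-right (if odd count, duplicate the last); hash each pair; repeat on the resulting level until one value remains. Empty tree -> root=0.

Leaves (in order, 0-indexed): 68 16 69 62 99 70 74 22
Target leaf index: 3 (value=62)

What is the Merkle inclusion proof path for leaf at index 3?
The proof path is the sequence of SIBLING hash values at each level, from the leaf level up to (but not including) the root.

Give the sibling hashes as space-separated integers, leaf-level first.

Answer: 69 130 922

Derivation:
L0 (leaves): [68, 16, 69, 62, 99, 70, 74, 22], target index=3
L1: h(68,16)=(68*31+16)%997=130 [pair 0] h(69,62)=(69*31+62)%997=207 [pair 1] h(99,70)=(99*31+70)%997=148 [pair 2] h(74,22)=(74*31+22)%997=322 [pair 3] -> [130, 207, 148, 322]
  Sibling for proof at L0: 69
L2: h(130,207)=(130*31+207)%997=249 [pair 0] h(148,322)=(148*31+322)%997=922 [pair 1] -> [249, 922]
  Sibling for proof at L1: 130
L3: h(249,922)=(249*31+922)%997=665 [pair 0] -> [665]
  Sibling for proof at L2: 922
Root: 665
Proof path (sibling hashes from leaf to root): [69, 130, 922]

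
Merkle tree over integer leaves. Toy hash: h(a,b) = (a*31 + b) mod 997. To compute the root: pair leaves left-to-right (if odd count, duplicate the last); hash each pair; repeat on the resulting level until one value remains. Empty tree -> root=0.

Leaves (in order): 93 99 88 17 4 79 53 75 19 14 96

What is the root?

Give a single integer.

L0: [93, 99, 88, 17, 4, 79, 53, 75, 19, 14, 96]
L1: h(93,99)=(93*31+99)%997=988 h(88,17)=(88*31+17)%997=751 h(4,79)=(4*31+79)%997=203 h(53,75)=(53*31+75)%997=721 h(19,14)=(19*31+14)%997=603 h(96,96)=(96*31+96)%997=81 -> [988, 751, 203, 721, 603, 81]
L2: h(988,751)=(988*31+751)%997=472 h(203,721)=(203*31+721)%997=35 h(603,81)=(603*31+81)%997=828 -> [472, 35, 828]
L3: h(472,35)=(472*31+35)%997=709 h(828,828)=(828*31+828)%997=574 -> [709, 574]
L4: h(709,574)=(709*31+574)%997=619 -> [619]

Answer: 619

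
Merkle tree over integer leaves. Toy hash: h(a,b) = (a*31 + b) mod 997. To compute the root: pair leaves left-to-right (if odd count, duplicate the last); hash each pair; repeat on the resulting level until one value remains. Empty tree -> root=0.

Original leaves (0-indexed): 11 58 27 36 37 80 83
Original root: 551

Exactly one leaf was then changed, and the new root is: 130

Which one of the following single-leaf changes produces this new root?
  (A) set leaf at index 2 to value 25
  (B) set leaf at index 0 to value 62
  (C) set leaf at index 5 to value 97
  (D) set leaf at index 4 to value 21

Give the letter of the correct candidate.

Answer: D

Derivation:
Original leaves: [11, 58, 27, 36, 37, 80, 83]
Target new root: 130
Try each candidate change and compute the resulting root:
Candidate A: set leaf[2] = 25 -> leaves = [11, 58, 25, 36, 37, 80, 83]
  L0: [11, 58, 25, 36, 37, 80, 83]
  L1: h(11,58)=(11*31+58)%997=399 h(25,36)=(25*31+36)%997=811 h(37,80)=(37*31+80)%997=230 h(83,83)=(83*31+83)%997=662 -> [399, 811, 230, 662]
  L2: h(399,811)=(399*31+811)%997=219 h(230,662)=(230*31+662)%997=813 -> [219, 813]
  L3: h(219,813)=(219*31+813)%997=623 -> [623]
  root = 623 != target 130
Candidate B: set leaf[0] = 62 -> leaves = [62, 58, 27, 36, 37, 80, 83]
  L0: [62, 58, 27, 36, 37, 80, 83]
  L1: h(62,58)=(62*31+58)%997=983 h(27,36)=(27*31+36)%997=873 h(37,80)=(37*31+80)%997=230 h(83,83)=(83*31+83)%997=662 -> [983, 873, 230, 662]
  L2: h(983,873)=(983*31+873)%997=439 h(230,662)=(230*31+662)%997=813 -> [439, 813]
  L3: h(439,813)=(439*31+813)%997=464 -> [464]
  root = 464 != target 130
Candidate C: set leaf[5] = 97 -> leaves = [11, 58, 27, 36, 37, 97, 83]
  L0: [11, 58, 27, 36, 37, 97, 83]
  L1: h(11,58)=(11*31+58)%997=399 h(27,36)=(27*31+36)%997=873 h(37,97)=(37*31+97)%997=247 h(83,83)=(83*31+83)%997=662 -> [399, 873, 247, 662]
  L2: h(399,873)=(399*31+873)%997=281 h(247,662)=(247*31+662)%997=343 -> [281, 343]
  L3: h(281,343)=(281*31+343)%997=81 -> [81]
  root = 81 != target 130
Candidate D: set leaf[4] = 21 -> leaves = [11, 58, 27, 36, 21, 80, 83]
  L0: [11, 58, 27, 36, 21, 80, 83]
  L1: h(11,58)=(11*31+58)%997=399 h(27,36)=(27*31+36)%997=873 h(21,80)=(21*31+80)%997=731 h(83,83)=(83*31+83)%997=662 -> [399, 873, 731, 662]
  L2: h(399,873)=(399*31+873)%997=281 h(731,662)=(731*31+662)%997=392 -> [281, 392]
  L3: h(281,392)=(281*31+392)%997=130 -> [130]
  root = 130 == target 130  ** MATCH **
Candidate D produces the target root.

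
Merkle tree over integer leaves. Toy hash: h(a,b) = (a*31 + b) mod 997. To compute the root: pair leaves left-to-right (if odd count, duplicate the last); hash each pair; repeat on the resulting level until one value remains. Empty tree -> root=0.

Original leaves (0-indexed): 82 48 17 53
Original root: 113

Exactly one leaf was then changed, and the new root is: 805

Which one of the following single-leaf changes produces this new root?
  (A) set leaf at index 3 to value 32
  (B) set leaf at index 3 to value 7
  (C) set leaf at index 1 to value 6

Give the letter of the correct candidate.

Answer: C

Derivation:
Original leaves: [82, 48, 17, 53]
Target new root: 805
Try each candidate change and compute the resulting root:
Candidate A: set leaf[3] = 32 -> leaves = [82, 48, 17, 32]
  L0: [82, 48, 17, 32]
  L1: h(82,48)=(82*31+48)%997=596 h(17,32)=(17*31+32)%997=559 -> [596, 559]
  L2: h(596,559)=(596*31+559)%997=92 -> [92]
  root = 92 != target 805
Candidate B: set leaf[3] = 7 -> leaves = [82, 48, 17, 7]
  L0: [82, 48, 17, 7]
  L1: h(82,48)=(82*31+48)%997=596 h(17,7)=(17*31+7)%997=534 -> [596, 534]
  L2: h(596,534)=(596*31+534)%997=67 -> [67]
  root = 67 != target 805
Candidate C: set leaf[1] = 6 -> leaves = [82, 6, 17, 53]
  L0: [82, 6, 17, 53]
  L1: h(82,6)=(82*31+6)%997=554 h(17,53)=(17*31+53)%997=580 -> [554, 580]
  L2: h(554,580)=(554*31+580)%997=805 -> [805]
  root = 805 == target 805  ** MATCH **
Candidate C produces the target root.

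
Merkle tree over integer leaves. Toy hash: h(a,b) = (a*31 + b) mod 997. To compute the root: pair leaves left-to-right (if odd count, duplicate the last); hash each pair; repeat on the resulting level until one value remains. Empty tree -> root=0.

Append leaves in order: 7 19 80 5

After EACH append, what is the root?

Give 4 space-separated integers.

Answer: 7 236 903 828

Derivation:
After append 7 (leaves=[7]):
  L0: [7]
  root=7
After append 19 (leaves=[7, 19]):
  L0: [7, 19]
  L1: h(7,19)=(7*31+19)%997=236 -> [236]
  root=236
After append 80 (leaves=[7, 19, 80]):
  L0: [7, 19, 80]
  L1: h(7,19)=(7*31+19)%997=236 h(80,80)=(80*31+80)%997=566 -> [236, 566]
  L2: h(236,566)=(236*31+566)%997=903 -> [903]
  root=903
After append 5 (leaves=[7, 19, 80, 5]):
  L0: [7, 19, 80, 5]
  L1: h(7,19)=(7*31+19)%997=236 h(80,5)=(80*31+5)%997=491 -> [236, 491]
  L2: h(236,491)=(236*31+491)%997=828 -> [828]
  root=828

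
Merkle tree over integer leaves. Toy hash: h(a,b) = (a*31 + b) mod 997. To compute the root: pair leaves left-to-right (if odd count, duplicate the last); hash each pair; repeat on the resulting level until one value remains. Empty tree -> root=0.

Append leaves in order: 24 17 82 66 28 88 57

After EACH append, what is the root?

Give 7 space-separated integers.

After append 24 (leaves=[24]):
  L0: [24]
  root=24
After append 17 (leaves=[24, 17]):
  L0: [24, 17]
  L1: h(24,17)=(24*31+17)%997=761 -> [761]
  root=761
After append 82 (leaves=[24, 17, 82]):
  L0: [24, 17, 82]
  L1: h(24,17)=(24*31+17)%997=761 h(82,82)=(82*31+82)%997=630 -> [761, 630]
  L2: h(761,630)=(761*31+630)%997=293 -> [293]
  root=293
After append 66 (leaves=[24, 17, 82, 66]):
  L0: [24, 17, 82, 66]
  L1: h(24,17)=(24*31+17)%997=761 h(82,66)=(82*31+66)%997=614 -> [761, 614]
  L2: h(761,614)=(761*31+614)%997=277 -> [277]
  root=277
After append 28 (leaves=[24, 17, 82, 66, 28]):
  L0: [24, 17, 82, 66, 28]
  L1: h(24,17)=(24*31+17)%997=761 h(82,66)=(82*31+66)%997=614 h(28,28)=(28*31+28)%997=896 -> [761, 614, 896]
  L2: h(761,614)=(761*31+614)%997=277 h(896,896)=(896*31+896)%997=756 -> [277, 756]
  L3: h(277,756)=(277*31+756)%997=370 -> [370]
  root=370
After append 88 (leaves=[24, 17, 82, 66, 28, 88]):
  L0: [24, 17, 82, 66, 28, 88]
  L1: h(24,17)=(24*31+17)%997=761 h(82,66)=(82*31+66)%997=614 h(28,88)=(28*31+88)%997=956 -> [761, 614, 956]
  L2: h(761,614)=(761*31+614)%997=277 h(956,956)=(956*31+956)%997=682 -> [277, 682]
  L3: h(277,682)=(277*31+682)%997=296 -> [296]
  root=296
After append 57 (leaves=[24, 17, 82, 66, 28, 88, 57]):
  L0: [24, 17, 82, 66, 28, 88, 57]
  L1: h(24,17)=(24*31+17)%997=761 h(82,66)=(82*31+66)%997=614 h(28,88)=(28*31+88)%997=956 h(57,57)=(57*31+57)%997=827 -> [761, 614, 956, 827]
  L2: h(761,614)=(761*31+614)%997=277 h(956,827)=(956*31+827)%997=553 -> [277, 553]
  L3: h(277,553)=(277*31+553)%997=167 -> [167]
  root=167

Answer: 24 761 293 277 370 296 167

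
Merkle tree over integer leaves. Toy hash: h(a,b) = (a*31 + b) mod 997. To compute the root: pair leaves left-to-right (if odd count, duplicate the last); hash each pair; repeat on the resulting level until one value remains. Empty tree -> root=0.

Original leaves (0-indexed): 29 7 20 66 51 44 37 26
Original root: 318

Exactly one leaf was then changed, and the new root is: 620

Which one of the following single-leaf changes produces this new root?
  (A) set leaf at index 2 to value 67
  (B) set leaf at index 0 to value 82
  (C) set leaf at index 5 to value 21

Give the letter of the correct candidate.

Answer: A

Derivation:
Original leaves: [29, 7, 20, 66, 51, 44, 37, 26]
Target new root: 620
Try each candidate change and compute the resulting root:
Candidate A: set leaf[2] = 67 -> leaves = [29, 7, 67, 66, 51, 44, 37, 26]
  L0: [29, 7, 67, 66, 51, 44, 37, 26]
  L1: h(29,7)=(29*31+7)%997=906 h(67,66)=(67*31+66)%997=149 h(51,44)=(51*31+44)%997=628 h(37,26)=(37*31+26)%997=176 -> [906, 149, 628, 176]
  L2: h(906,149)=(906*31+149)%997=319 h(628,176)=(628*31+176)%997=701 -> [319, 701]
  L3: h(319,701)=(319*31+701)%997=620 -> [620]
  root = 620 == target 620  ** MATCH **
Candidate B: set leaf[0] = 82 -> leaves = [82, 7, 20, 66, 51, 44, 37, 26]
  L0: [82, 7, 20, 66, 51, 44, 37, 26]
  L1: h(82,7)=(82*31+7)%997=555 h(20,66)=(20*31+66)%997=686 h(51,44)=(51*31+44)%997=628 h(37,26)=(37*31+26)%997=176 -> [555, 686, 628, 176]
  L2: h(555,686)=(555*31+686)%997=942 h(628,176)=(628*31+176)%997=701 -> [942, 701]
  L3: h(942,701)=(942*31+701)%997=990 -> [990]
  root = 990 != target 620
Candidate C: set leaf[5] = 21 -> leaves = [29, 7, 20, 66, 51, 21, 37, 26]
  L0: [29, 7, 20, 66, 51, 21, 37, 26]
  L1: h(29,7)=(29*31+7)%997=906 h(20,66)=(20*31+66)%997=686 h(51,21)=(51*31+21)%997=605 h(37,26)=(37*31+26)%997=176 -> [906, 686, 605, 176]
  L2: h(906,686)=(906*31+686)%997=856 h(605,176)=(605*31+176)%997=985 -> [856, 985]
  L3: h(856,985)=(856*31+985)%997=602 -> [602]
  root = 602 != target 620
Candidate A produces the target root.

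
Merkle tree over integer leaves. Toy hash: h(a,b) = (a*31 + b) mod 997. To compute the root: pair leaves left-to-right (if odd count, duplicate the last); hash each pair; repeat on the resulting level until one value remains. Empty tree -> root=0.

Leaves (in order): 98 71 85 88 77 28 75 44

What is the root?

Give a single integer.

L0: [98, 71, 85, 88, 77, 28, 75, 44]
L1: h(98,71)=(98*31+71)%997=118 h(85,88)=(85*31+88)%997=729 h(77,28)=(77*31+28)%997=421 h(75,44)=(75*31+44)%997=375 -> [118, 729, 421, 375]
L2: h(118,729)=(118*31+729)%997=399 h(421,375)=(421*31+375)%997=465 -> [399, 465]
L3: h(399,465)=(399*31+465)%997=870 -> [870]

Answer: 870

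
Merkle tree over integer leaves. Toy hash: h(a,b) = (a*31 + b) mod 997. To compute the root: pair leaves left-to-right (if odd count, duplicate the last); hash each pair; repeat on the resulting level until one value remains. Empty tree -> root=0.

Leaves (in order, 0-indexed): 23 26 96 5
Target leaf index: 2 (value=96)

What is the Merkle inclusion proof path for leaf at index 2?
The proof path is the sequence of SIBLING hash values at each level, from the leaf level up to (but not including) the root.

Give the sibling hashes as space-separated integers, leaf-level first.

L0 (leaves): [23, 26, 96, 5], target index=2
L1: h(23,26)=(23*31+26)%997=739 [pair 0] h(96,5)=(96*31+5)%997=987 [pair 1] -> [739, 987]
  Sibling for proof at L0: 5
L2: h(739,987)=(739*31+987)%997=965 [pair 0] -> [965]
  Sibling for proof at L1: 739
Root: 965
Proof path (sibling hashes from leaf to root): [5, 739]

Answer: 5 739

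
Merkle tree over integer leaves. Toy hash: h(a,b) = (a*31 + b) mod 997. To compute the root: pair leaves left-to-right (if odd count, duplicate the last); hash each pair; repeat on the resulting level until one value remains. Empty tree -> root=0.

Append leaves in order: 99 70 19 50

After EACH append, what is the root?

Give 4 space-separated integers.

After append 99 (leaves=[99]):
  L0: [99]
  root=99
After append 70 (leaves=[99, 70]):
  L0: [99, 70]
  L1: h(99,70)=(99*31+70)%997=148 -> [148]
  root=148
After append 19 (leaves=[99, 70, 19]):
  L0: [99, 70, 19]
  L1: h(99,70)=(99*31+70)%997=148 h(19,19)=(19*31+19)%997=608 -> [148, 608]
  L2: h(148,608)=(148*31+608)%997=211 -> [211]
  root=211
After append 50 (leaves=[99, 70, 19, 50]):
  L0: [99, 70, 19, 50]
  L1: h(99,70)=(99*31+70)%997=148 h(19,50)=(19*31+50)%997=639 -> [148, 639]
  L2: h(148,639)=(148*31+639)%997=242 -> [242]
  root=242

Answer: 99 148 211 242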